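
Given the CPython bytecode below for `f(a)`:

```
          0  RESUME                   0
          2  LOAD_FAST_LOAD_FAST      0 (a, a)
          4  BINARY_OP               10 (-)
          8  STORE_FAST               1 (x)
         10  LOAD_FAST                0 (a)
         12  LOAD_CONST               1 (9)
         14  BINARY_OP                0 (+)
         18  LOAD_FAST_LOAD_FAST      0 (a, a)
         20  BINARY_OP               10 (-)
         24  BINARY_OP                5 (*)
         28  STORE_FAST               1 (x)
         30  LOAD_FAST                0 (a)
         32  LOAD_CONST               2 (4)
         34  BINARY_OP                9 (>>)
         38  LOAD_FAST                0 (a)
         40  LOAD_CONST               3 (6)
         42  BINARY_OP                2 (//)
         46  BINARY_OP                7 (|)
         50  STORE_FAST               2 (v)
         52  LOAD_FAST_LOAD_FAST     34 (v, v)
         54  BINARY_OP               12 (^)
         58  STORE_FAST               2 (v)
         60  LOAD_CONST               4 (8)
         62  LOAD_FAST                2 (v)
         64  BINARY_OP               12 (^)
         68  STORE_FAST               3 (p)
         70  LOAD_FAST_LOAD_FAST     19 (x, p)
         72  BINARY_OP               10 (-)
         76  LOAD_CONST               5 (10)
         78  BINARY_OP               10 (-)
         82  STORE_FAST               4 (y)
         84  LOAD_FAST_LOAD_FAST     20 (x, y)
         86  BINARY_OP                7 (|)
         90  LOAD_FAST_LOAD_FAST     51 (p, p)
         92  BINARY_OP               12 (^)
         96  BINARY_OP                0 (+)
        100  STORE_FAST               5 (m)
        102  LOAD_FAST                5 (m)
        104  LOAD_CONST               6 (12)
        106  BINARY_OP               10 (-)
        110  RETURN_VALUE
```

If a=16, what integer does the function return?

LOAD_FAST_LOAD_FAST a,a → push 16,16. Stack: [16, 16]
BINARY_OP - → 16 - 16 = 0. Stack: [0]
STORE_FAST x → x=0. Stack: []
LOAD_FAST a → push 16. Stack: [16]
LOAD_CONST → push 9. Stack: [16, 9]
BINARY_OP + → 16 + 9 = 25. Stack: [25]
LOAD_FAST_LOAD_FAST a,a → push 16,16. Stack: [25, 16, 16]
BINARY_OP - → 16 - 16 = 0. Stack: [25, 0]
BINARY_OP * → 25 * 0 = 0. Stack: [0]
STORE_FAST x → x=0. Stack: []
LOAD_FAST a → push 16. Stack: [16]
LOAD_CONST → push 4. Stack: [16, 4]
BINARY_OP >> → 16 >> 4 = 1. Stack: [1]
LOAD_FAST a → push 16. Stack: [1, 16]
LOAD_CONST → push 6. Stack: [1, 16, 6]
BINARY_OP // → 16 // 6 = 2. Stack: [1, 2]
BINARY_OP | → 1 | 2 = 3. Stack: [3]
STORE_FAST v → v=3. Stack: []
LOAD_FAST_LOAD_FAST v,v → push 3,3. Stack: [3, 3]
BINARY_OP ^ → 3 ^ 3 = 0. Stack: [0]
STORE_FAST v → v=0. Stack: []
LOAD_CONST → push 8. Stack: [8]
LOAD_FAST v → push 0. Stack: [8, 0]
BINARY_OP ^ → 8 ^ 0 = 8. Stack: [8]
STORE_FAST p → p=8. Stack: []
LOAD_FAST_LOAD_FAST x,p → push 0,8. Stack: [0, 8]
BINARY_OP - → 0 - 8 = -8. Stack: [-8]
LOAD_CONST → push 10. Stack: [-8, 10]
BINARY_OP - → -8 - 10 = -18. Stack: [-18]
STORE_FAST y → y=-18. Stack: []
LOAD_FAST_LOAD_FAST x,y → push 0,-18. Stack: [0, -18]
BINARY_OP | → 0 | -18 = -18. Stack: [-18]
LOAD_FAST_LOAD_FAST p,p → push 8,8. Stack: [-18, 8, 8]
BINARY_OP ^ → 8 ^ 8 = 0. Stack: [-18, 0]
BINARY_OP + → -18 + 0 = -18. Stack: [-18]
STORE_FAST m → m=-18. Stack: []
LOAD_FAST m → push -18. Stack: [-18]
LOAD_CONST → push 12. Stack: [-18, 12]
BINARY_OP - → -18 - 12 = -30. Stack: [-30]
RETURN_VALUE → return -30.

-30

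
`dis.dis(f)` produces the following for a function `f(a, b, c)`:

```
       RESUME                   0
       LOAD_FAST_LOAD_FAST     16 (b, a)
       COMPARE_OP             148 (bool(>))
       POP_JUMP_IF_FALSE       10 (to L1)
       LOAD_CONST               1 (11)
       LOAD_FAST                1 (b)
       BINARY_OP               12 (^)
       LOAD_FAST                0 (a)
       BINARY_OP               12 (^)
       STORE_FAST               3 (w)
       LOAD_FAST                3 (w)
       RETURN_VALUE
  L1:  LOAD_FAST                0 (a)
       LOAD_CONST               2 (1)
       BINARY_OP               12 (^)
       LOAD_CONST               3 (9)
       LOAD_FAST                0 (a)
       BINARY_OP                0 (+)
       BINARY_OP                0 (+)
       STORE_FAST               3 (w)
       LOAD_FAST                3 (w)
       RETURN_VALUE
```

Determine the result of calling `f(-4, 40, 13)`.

-33

LOAD_FAST_LOAD_FAST b,a → push 40,-4. Stack: [40, -4]
COMPARE_OP bool(>) → 40 vs -4 = True. Stack: [True]
POP_JUMP_IF_FALSE → pop True; no jump. Stack: []
LOAD_CONST → push 11. Stack: [11]
LOAD_FAST b → push 40. Stack: [11, 40]
BINARY_OP ^ → 11 ^ 40 = 35. Stack: [35]
LOAD_FAST a → push -4. Stack: [35, -4]
BINARY_OP ^ → 35 ^ -4 = -33. Stack: [-33]
STORE_FAST w → w=-33. Stack: []
LOAD_FAST w → push -33. Stack: [-33]
RETURN_VALUE → return -33.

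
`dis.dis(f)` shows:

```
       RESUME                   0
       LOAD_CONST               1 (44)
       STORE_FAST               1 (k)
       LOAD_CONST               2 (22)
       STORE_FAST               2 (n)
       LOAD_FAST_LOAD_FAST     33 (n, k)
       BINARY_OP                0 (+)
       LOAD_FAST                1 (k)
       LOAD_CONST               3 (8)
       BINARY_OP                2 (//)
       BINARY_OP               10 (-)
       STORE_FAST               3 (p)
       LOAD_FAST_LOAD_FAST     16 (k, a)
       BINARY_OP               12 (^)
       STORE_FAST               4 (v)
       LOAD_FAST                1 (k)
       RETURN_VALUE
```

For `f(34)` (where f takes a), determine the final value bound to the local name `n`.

22

LOAD_CONST → push 44. Stack: [44]
STORE_FAST k → k=44. Stack: []
LOAD_CONST → push 22. Stack: [22]
STORE_FAST n → n=22. Stack: []
LOAD_FAST_LOAD_FAST n,k → push 22,44. Stack: [22, 44]
BINARY_OP + → 22 + 44 = 66. Stack: [66]
LOAD_FAST k → push 44. Stack: [66, 44]
LOAD_CONST → push 8. Stack: [66, 44, 8]
BINARY_OP // → 44 // 8 = 5. Stack: [66, 5]
BINARY_OP - → 66 - 5 = 61. Stack: [61]
STORE_FAST p → p=61. Stack: []
LOAD_FAST_LOAD_FAST k,a → push 44,34. Stack: [44, 34]
BINARY_OP ^ → 44 ^ 34 = 14. Stack: [14]
STORE_FAST v → v=14. Stack: []
LOAD_FAST k → push 44. Stack: [44]
RETURN_VALUE → return 44.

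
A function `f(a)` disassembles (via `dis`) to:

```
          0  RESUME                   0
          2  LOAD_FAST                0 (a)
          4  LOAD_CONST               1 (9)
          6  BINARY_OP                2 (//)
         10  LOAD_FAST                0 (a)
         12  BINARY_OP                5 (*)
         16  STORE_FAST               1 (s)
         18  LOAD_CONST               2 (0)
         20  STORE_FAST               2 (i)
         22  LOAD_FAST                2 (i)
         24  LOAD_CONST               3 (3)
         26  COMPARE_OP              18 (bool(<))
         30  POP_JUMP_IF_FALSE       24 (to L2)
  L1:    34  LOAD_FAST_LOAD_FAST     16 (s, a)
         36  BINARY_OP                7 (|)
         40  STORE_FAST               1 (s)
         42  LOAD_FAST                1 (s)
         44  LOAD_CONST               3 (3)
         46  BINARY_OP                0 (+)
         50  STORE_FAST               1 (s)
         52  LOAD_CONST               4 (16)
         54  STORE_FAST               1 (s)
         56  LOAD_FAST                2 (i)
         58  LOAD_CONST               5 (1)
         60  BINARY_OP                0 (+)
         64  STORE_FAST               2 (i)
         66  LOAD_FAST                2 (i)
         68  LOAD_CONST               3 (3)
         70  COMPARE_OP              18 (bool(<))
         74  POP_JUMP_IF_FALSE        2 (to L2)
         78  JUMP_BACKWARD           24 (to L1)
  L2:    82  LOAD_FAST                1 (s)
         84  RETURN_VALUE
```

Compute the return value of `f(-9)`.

16

LOAD_FAST a → push -9. Stack: [-9]
LOAD_CONST → push 9. Stack: [-9, 9]
BINARY_OP // → -9 // 9 = -1. Stack: [-1]
LOAD_FAST a → push -9. Stack: [-1, -9]
BINARY_OP * → -1 * -9 = 9. Stack: [9]
STORE_FAST s → s=9. Stack: []
LOAD_CONST → push 0. Stack: [0]
STORE_FAST i → i=0. Stack: []
LOAD_FAST i → push 0. Stack: [0]
LOAD_CONST → push 3. Stack: [0, 3]
COMPARE_OP bool(<) → 0 vs 3 = True. Stack: [True]
POP_JUMP_IF_FALSE → pop True; no jump. Stack: []
LOAD_FAST_LOAD_FAST s,a → push 9,-9. Stack: [9, -9]
BINARY_OP | → 9 | -9 = -1. Stack: [-1]
STORE_FAST s → s=-1. Stack: []
LOAD_FAST s → push -1. Stack: [-1]
LOAD_CONST → push 3. Stack: [-1, 3]
BINARY_OP + → -1 + 3 = 2. Stack: [2]
STORE_FAST s → s=2. Stack: []
LOAD_CONST → push 16. Stack: [16]
STORE_FAST s → s=16. Stack: []
LOAD_FAST i → push 0. Stack: [0]
LOAD_CONST → push 1. Stack: [0, 1]
BINARY_OP + → 0 + 1 = 1. Stack: [1]
STORE_FAST i → i=1. Stack: []
LOAD_FAST i → push 1. Stack: [1]
LOAD_CONST → push 3. Stack: [1, 3]
COMPARE_OP bool(<) → 1 vs 3 = True. Stack: [True]
POP_JUMP_IF_FALSE → pop True; no jump. Stack: []
LOAD_FAST_LOAD_FAST s,a → push 16,-9. Stack: [16, -9]
BINARY_OP | → 16 | -9 = -9. Stack: [-9]
STORE_FAST s → s=-9. Stack: []
LOAD_FAST s → push -9. Stack: [-9]
LOAD_CONST → push 3. Stack: [-9, 3]
BINARY_OP + → -9 + 3 = -6. Stack: [-6]
STORE_FAST s → s=-6. Stack: []
LOAD_CONST → push 16. Stack: [16]
STORE_FAST s → s=16. Stack: []
LOAD_FAST i → push 1. Stack: [1]
LOAD_CONST → push 1. Stack: [1, 1]
BINARY_OP + → 1 + 1 = 2. Stack: [2]
STORE_FAST i → i=2. Stack: []
LOAD_FAST i → push 2. Stack: [2]
LOAD_CONST → push 3. Stack: [2, 3]
COMPARE_OP bool(<) → 2 vs 3 = True. Stack: [True]
POP_JUMP_IF_FALSE → pop True; no jump. Stack: []
LOAD_FAST_LOAD_FAST s,a → push 16,-9. Stack: [16, -9]
BINARY_OP | → 16 | -9 = -9. Stack: [-9]
STORE_FAST s → s=-9. Stack: []
LOAD_FAST s → push -9. Stack: [-9]
LOAD_CONST → push 3. Stack: [-9, 3]
BINARY_OP + → -9 + 3 = -6. Stack: [-6]
STORE_FAST s → s=-6. Stack: []
LOAD_CONST → push 16. Stack: [16]
STORE_FAST s → s=16. Stack: []
LOAD_FAST i → push 2. Stack: [2]
LOAD_CONST → push 1. Stack: [2, 1]
BINARY_OP + → 2 + 1 = 3. Stack: [3]
STORE_FAST i → i=3. Stack: []
LOAD_FAST i → push 3. Stack: [3]
LOAD_CONST → push 3. Stack: [3, 3]
COMPARE_OP bool(<) → 3 vs 3 = False. Stack: [False]
POP_JUMP_IF_FALSE → pop False; jump. Stack: []
LOAD_FAST s → push 16. Stack: [16]
RETURN_VALUE → return 16.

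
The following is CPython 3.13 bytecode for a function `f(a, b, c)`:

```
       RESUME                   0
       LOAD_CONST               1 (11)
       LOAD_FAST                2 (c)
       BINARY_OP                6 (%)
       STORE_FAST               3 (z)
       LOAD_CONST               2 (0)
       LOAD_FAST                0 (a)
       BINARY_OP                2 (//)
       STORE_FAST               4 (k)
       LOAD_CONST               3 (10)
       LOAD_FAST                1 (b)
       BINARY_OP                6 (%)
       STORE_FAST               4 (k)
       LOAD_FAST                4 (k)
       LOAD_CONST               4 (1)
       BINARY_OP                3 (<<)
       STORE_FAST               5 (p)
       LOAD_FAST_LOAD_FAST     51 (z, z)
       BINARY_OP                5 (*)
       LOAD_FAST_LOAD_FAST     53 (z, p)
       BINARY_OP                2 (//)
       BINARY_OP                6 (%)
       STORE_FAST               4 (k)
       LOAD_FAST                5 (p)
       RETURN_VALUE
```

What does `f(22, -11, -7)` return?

LOAD_CONST → push 11. Stack: [11]
LOAD_FAST c → push -7. Stack: [11, -7]
BINARY_OP % → 11 % -7 = -3. Stack: [-3]
STORE_FAST z → z=-3. Stack: []
LOAD_CONST → push 0. Stack: [0]
LOAD_FAST a → push 22. Stack: [0, 22]
BINARY_OP // → 0 // 22 = 0. Stack: [0]
STORE_FAST k → k=0. Stack: []
LOAD_CONST → push 10. Stack: [10]
LOAD_FAST b → push -11. Stack: [10, -11]
BINARY_OP % → 10 % -11 = -1. Stack: [-1]
STORE_FAST k → k=-1. Stack: []
LOAD_FAST k → push -1. Stack: [-1]
LOAD_CONST → push 1. Stack: [-1, 1]
BINARY_OP << → -1 << 1 = -2. Stack: [-2]
STORE_FAST p → p=-2. Stack: []
LOAD_FAST_LOAD_FAST z,z → push -3,-3. Stack: [-3, -3]
BINARY_OP * → -3 * -3 = 9. Stack: [9]
LOAD_FAST_LOAD_FAST z,p → push -3,-2. Stack: [9, -3, -2]
BINARY_OP // → -3 // -2 = 1. Stack: [9, 1]
BINARY_OP % → 9 % 1 = 0. Stack: [0]
STORE_FAST k → k=0. Stack: []
LOAD_FAST p → push -2. Stack: [-2]
RETURN_VALUE → return -2.

-2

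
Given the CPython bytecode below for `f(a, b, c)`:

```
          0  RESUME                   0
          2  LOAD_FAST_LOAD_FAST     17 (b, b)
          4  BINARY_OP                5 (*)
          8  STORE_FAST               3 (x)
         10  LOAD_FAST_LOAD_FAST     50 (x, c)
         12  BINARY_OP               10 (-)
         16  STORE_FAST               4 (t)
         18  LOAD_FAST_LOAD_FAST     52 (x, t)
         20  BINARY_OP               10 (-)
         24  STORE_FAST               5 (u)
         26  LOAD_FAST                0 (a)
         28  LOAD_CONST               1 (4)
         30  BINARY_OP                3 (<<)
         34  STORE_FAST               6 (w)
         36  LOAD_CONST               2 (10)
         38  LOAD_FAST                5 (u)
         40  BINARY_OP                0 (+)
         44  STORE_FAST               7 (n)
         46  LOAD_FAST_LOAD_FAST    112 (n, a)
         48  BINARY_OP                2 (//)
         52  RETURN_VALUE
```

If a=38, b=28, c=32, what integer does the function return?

LOAD_FAST_LOAD_FAST b,b → push 28,28. Stack: [28, 28]
BINARY_OP * → 28 * 28 = 784. Stack: [784]
STORE_FAST x → x=784. Stack: []
LOAD_FAST_LOAD_FAST x,c → push 784,32. Stack: [784, 32]
BINARY_OP - → 784 - 32 = 752. Stack: [752]
STORE_FAST t → t=752. Stack: []
LOAD_FAST_LOAD_FAST x,t → push 784,752. Stack: [784, 752]
BINARY_OP - → 784 - 752 = 32. Stack: [32]
STORE_FAST u → u=32. Stack: []
LOAD_FAST a → push 38. Stack: [38]
LOAD_CONST → push 4. Stack: [38, 4]
BINARY_OP << → 38 << 4 = 608. Stack: [608]
STORE_FAST w → w=608. Stack: []
LOAD_CONST → push 10. Stack: [10]
LOAD_FAST u → push 32. Stack: [10, 32]
BINARY_OP + → 10 + 32 = 42. Stack: [42]
STORE_FAST n → n=42. Stack: []
LOAD_FAST_LOAD_FAST n,a → push 42,38. Stack: [42, 38]
BINARY_OP // → 42 // 38 = 1. Stack: [1]
RETURN_VALUE → return 1.

1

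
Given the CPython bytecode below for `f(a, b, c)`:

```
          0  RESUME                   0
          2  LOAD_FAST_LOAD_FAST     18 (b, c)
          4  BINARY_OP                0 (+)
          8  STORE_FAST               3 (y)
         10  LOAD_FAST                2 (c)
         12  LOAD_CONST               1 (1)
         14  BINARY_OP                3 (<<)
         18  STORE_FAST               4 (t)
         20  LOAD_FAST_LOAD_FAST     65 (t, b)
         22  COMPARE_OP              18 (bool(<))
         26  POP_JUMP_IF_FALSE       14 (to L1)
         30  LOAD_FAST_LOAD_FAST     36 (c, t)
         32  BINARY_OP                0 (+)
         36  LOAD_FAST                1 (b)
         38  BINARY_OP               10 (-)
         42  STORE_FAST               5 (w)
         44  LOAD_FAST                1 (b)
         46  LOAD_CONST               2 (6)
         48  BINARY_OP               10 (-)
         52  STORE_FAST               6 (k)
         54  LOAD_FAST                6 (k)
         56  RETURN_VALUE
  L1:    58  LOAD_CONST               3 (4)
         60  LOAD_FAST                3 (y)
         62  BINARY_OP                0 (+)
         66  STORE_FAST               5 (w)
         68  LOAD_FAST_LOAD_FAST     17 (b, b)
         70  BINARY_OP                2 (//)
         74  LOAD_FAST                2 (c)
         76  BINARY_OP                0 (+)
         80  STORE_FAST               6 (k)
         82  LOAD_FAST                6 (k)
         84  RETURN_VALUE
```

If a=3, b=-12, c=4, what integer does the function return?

LOAD_FAST_LOAD_FAST b,c → push -12,4. Stack: [-12, 4]
BINARY_OP + → -12 + 4 = -8. Stack: [-8]
STORE_FAST y → y=-8. Stack: []
LOAD_FAST c → push 4. Stack: [4]
LOAD_CONST → push 1. Stack: [4, 1]
BINARY_OP << → 4 << 1 = 8. Stack: [8]
STORE_FAST t → t=8. Stack: []
LOAD_FAST_LOAD_FAST t,b → push 8,-12. Stack: [8, -12]
COMPARE_OP bool(<) → 8 vs -12 = False. Stack: [False]
POP_JUMP_IF_FALSE → pop False; jump. Stack: []
LOAD_CONST → push 4. Stack: [4]
LOAD_FAST y → push -8. Stack: [4, -8]
BINARY_OP + → 4 + -8 = -4. Stack: [-4]
STORE_FAST w → w=-4. Stack: []
LOAD_FAST_LOAD_FAST b,b → push -12,-12. Stack: [-12, -12]
BINARY_OP // → -12 // -12 = 1. Stack: [1]
LOAD_FAST c → push 4. Stack: [1, 4]
BINARY_OP + → 1 + 4 = 5. Stack: [5]
STORE_FAST k → k=5. Stack: []
LOAD_FAST k → push 5. Stack: [5]
RETURN_VALUE → return 5.

5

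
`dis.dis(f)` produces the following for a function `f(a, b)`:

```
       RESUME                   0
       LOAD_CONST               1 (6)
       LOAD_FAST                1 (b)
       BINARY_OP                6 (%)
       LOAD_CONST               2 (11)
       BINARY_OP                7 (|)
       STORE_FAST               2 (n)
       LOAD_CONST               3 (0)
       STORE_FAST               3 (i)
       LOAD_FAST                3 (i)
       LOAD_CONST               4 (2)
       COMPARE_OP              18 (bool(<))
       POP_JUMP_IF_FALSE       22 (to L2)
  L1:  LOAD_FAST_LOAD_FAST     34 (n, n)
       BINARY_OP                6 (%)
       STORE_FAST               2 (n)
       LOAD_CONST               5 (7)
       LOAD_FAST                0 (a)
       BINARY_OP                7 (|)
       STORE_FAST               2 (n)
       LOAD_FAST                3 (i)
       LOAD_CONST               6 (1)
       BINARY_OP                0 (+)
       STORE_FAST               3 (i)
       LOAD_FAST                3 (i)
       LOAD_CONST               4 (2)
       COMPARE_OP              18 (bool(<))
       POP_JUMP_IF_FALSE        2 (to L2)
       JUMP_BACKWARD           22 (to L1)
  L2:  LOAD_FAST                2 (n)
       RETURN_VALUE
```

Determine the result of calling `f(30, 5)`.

LOAD_CONST → push 6. Stack: [6]
LOAD_FAST b → push 5. Stack: [6, 5]
BINARY_OP % → 6 % 5 = 1. Stack: [1]
LOAD_CONST → push 11. Stack: [1, 11]
BINARY_OP | → 1 | 11 = 11. Stack: [11]
STORE_FAST n → n=11. Stack: []
LOAD_CONST → push 0. Stack: [0]
STORE_FAST i → i=0. Stack: []
LOAD_FAST i → push 0. Stack: [0]
LOAD_CONST → push 2. Stack: [0, 2]
COMPARE_OP bool(<) → 0 vs 2 = True. Stack: [True]
POP_JUMP_IF_FALSE → pop True; no jump. Stack: []
LOAD_FAST_LOAD_FAST n,n → push 11,11. Stack: [11, 11]
BINARY_OP % → 11 % 11 = 0. Stack: [0]
STORE_FAST n → n=0. Stack: []
LOAD_CONST → push 7. Stack: [7]
LOAD_FAST a → push 30. Stack: [7, 30]
BINARY_OP | → 7 | 30 = 31. Stack: [31]
STORE_FAST n → n=31. Stack: []
LOAD_FAST i → push 0. Stack: [0]
LOAD_CONST → push 1. Stack: [0, 1]
BINARY_OP + → 0 + 1 = 1. Stack: [1]
STORE_FAST i → i=1. Stack: []
LOAD_FAST i → push 1. Stack: [1]
LOAD_CONST → push 2. Stack: [1, 2]
COMPARE_OP bool(<) → 1 vs 2 = True. Stack: [True]
POP_JUMP_IF_FALSE → pop True; no jump. Stack: []
LOAD_FAST_LOAD_FAST n,n → push 31,31. Stack: [31, 31]
BINARY_OP % → 31 % 31 = 0. Stack: [0]
STORE_FAST n → n=0. Stack: []
LOAD_CONST → push 7. Stack: [7]
LOAD_FAST a → push 30. Stack: [7, 30]
BINARY_OP | → 7 | 30 = 31. Stack: [31]
STORE_FAST n → n=31. Stack: []
LOAD_FAST i → push 1. Stack: [1]
LOAD_CONST → push 1. Stack: [1, 1]
BINARY_OP + → 1 + 1 = 2. Stack: [2]
STORE_FAST i → i=2. Stack: []
LOAD_FAST i → push 2. Stack: [2]
LOAD_CONST → push 2. Stack: [2, 2]
COMPARE_OP bool(<) → 2 vs 2 = False. Stack: [False]
POP_JUMP_IF_FALSE → pop False; jump. Stack: []
LOAD_FAST n → push 31. Stack: [31]
RETURN_VALUE → return 31.

31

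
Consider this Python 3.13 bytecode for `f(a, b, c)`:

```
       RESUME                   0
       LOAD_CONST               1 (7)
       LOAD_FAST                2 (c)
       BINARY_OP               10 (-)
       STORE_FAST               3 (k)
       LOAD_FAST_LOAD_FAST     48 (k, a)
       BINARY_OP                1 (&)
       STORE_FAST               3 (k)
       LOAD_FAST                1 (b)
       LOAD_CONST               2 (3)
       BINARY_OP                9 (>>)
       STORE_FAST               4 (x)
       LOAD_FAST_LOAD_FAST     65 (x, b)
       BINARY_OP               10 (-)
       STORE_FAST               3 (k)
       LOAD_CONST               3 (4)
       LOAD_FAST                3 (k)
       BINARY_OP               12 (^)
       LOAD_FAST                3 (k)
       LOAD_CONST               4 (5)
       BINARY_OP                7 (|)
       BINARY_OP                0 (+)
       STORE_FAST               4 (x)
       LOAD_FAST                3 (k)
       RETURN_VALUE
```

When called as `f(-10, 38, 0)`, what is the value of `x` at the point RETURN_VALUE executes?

LOAD_CONST → push 7. Stack: [7]
LOAD_FAST c → push 0. Stack: [7, 0]
BINARY_OP - → 7 - 0 = 7. Stack: [7]
STORE_FAST k → k=7. Stack: []
LOAD_FAST_LOAD_FAST k,a → push 7,-10. Stack: [7, -10]
BINARY_OP & → 7 & -10 = 6. Stack: [6]
STORE_FAST k → k=6. Stack: []
LOAD_FAST b → push 38. Stack: [38]
LOAD_CONST → push 3. Stack: [38, 3]
BINARY_OP >> → 38 >> 3 = 4. Stack: [4]
STORE_FAST x → x=4. Stack: []
LOAD_FAST_LOAD_FAST x,b → push 4,38. Stack: [4, 38]
BINARY_OP - → 4 - 38 = -34. Stack: [-34]
STORE_FAST k → k=-34. Stack: []
LOAD_CONST → push 4. Stack: [4]
LOAD_FAST k → push -34. Stack: [4, -34]
BINARY_OP ^ → 4 ^ -34 = -38. Stack: [-38]
LOAD_FAST k → push -34. Stack: [-38, -34]
LOAD_CONST → push 5. Stack: [-38, -34, 5]
BINARY_OP | → -34 | 5 = -33. Stack: [-38, -33]
BINARY_OP + → -38 + -33 = -71. Stack: [-71]
STORE_FAST x → x=-71. Stack: []
LOAD_FAST k → push -34. Stack: [-34]
RETURN_VALUE → return -34.

-71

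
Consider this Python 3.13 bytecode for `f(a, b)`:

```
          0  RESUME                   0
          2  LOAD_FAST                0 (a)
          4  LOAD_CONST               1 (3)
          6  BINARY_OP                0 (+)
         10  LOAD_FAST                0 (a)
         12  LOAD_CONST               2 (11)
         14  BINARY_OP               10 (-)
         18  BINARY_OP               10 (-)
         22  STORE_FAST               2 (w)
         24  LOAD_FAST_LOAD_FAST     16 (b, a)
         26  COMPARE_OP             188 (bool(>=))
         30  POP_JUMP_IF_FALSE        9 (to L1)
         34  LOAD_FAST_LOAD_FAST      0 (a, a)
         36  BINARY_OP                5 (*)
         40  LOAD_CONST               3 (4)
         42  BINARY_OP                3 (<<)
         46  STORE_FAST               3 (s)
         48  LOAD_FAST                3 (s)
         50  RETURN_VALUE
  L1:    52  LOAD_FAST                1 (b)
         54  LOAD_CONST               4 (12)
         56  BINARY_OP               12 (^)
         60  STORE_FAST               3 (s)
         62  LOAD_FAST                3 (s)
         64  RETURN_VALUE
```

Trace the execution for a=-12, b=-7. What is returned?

2304

LOAD_FAST a → push -12. Stack: [-12]
LOAD_CONST → push 3. Stack: [-12, 3]
BINARY_OP + → -12 + 3 = -9. Stack: [-9]
LOAD_FAST a → push -12. Stack: [-9, -12]
LOAD_CONST → push 11. Stack: [-9, -12, 11]
BINARY_OP - → -12 - 11 = -23. Stack: [-9, -23]
BINARY_OP - → -9 - -23 = 14. Stack: [14]
STORE_FAST w → w=14. Stack: []
LOAD_FAST_LOAD_FAST b,a → push -7,-12. Stack: [-7, -12]
COMPARE_OP bool(>=) → -7 vs -12 = True. Stack: [True]
POP_JUMP_IF_FALSE → pop True; no jump. Stack: []
LOAD_FAST_LOAD_FAST a,a → push -12,-12. Stack: [-12, -12]
BINARY_OP * → -12 * -12 = 144. Stack: [144]
LOAD_CONST → push 4. Stack: [144, 4]
BINARY_OP << → 144 << 4 = 2304. Stack: [2304]
STORE_FAST s → s=2304. Stack: []
LOAD_FAST s → push 2304. Stack: [2304]
RETURN_VALUE → return 2304.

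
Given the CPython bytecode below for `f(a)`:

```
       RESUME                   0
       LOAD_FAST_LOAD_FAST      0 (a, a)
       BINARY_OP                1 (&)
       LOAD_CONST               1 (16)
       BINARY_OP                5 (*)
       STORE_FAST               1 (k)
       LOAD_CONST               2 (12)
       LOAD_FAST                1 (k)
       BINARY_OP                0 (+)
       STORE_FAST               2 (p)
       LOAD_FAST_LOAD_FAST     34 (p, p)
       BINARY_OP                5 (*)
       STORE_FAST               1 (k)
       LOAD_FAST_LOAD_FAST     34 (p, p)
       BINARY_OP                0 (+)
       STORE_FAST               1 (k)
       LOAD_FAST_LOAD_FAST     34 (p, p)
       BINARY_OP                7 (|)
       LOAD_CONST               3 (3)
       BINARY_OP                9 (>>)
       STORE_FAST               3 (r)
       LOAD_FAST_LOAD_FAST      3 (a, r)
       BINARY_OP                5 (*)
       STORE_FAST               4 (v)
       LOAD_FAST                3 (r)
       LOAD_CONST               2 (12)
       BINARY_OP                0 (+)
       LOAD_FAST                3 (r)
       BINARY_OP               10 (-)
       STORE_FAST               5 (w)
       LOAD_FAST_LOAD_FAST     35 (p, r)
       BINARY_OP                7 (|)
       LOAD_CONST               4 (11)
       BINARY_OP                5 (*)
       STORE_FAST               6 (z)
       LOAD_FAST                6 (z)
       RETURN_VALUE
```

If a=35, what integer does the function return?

7029

LOAD_FAST_LOAD_FAST a,a → push 35,35. Stack: [35, 35]
BINARY_OP & → 35 & 35 = 35. Stack: [35]
LOAD_CONST → push 16. Stack: [35, 16]
BINARY_OP * → 35 * 16 = 560. Stack: [560]
STORE_FAST k → k=560. Stack: []
LOAD_CONST → push 12. Stack: [12]
LOAD_FAST k → push 560. Stack: [12, 560]
BINARY_OP + → 12 + 560 = 572. Stack: [572]
STORE_FAST p → p=572. Stack: []
LOAD_FAST_LOAD_FAST p,p → push 572,572. Stack: [572, 572]
BINARY_OP * → 572 * 572 = 327184. Stack: [327184]
STORE_FAST k → k=327184. Stack: []
LOAD_FAST_LOAD_FAST p,p → push 572,572. Stack: [572, 572]
BINARY_OP + → 572 + 572 = 1144. Stack: [1144]
STORE_FAST k → k=1144. Stack: []
LOAD_FAST_LOAD_FAST p,p → push 572,572. Stack: [572, 572]
BINARY_OP | → 572 | 572 = 572. Stack: [572]
LOAD_CONST → push 3. Stack: [572, 3]
BINARY_OP >> → 572 >> 3 = 71. Stack: [71]
STORE_FAST r → r=71. Stack: []
LOAD_FAST_LOAD_FAST a,r → push 35,71. Stack: [35, 71]
BINARY_OP * → 35 * 71 = 2485. Stack: [2485]
STORE_FAST v → v=2485. Stack: []
LOAD_FAST r → push 71. Stack: [71]
LOAD_CONST → push 12. Stack: [71, 12]
BINARY_OP + → 71 + 12 = 83. Stack: [83]
LOAD_FAST r → push 71. Stack: [83, 71]
BINARY_OP - → 83 - 71 = 12. Stack: [12]
STORE_FAST w → w=12. Stack: []
LOAD_FAST_LOAD_FAST p,r → push 572,71. Stack: [572, 71]
BINARY_OP | → 572 | 71 = 639. Stack: [639]
LOAD_CONST → push 11. Stack: [639, 11]
BINARY_OP * → 639 * 11 = 7029. Stack: [7029]
STORE_FAST z → z=7029. Stack: []
LOAD_FAST z → push 7029. Stack: [7029]
RETURN_VALUE → return 7029.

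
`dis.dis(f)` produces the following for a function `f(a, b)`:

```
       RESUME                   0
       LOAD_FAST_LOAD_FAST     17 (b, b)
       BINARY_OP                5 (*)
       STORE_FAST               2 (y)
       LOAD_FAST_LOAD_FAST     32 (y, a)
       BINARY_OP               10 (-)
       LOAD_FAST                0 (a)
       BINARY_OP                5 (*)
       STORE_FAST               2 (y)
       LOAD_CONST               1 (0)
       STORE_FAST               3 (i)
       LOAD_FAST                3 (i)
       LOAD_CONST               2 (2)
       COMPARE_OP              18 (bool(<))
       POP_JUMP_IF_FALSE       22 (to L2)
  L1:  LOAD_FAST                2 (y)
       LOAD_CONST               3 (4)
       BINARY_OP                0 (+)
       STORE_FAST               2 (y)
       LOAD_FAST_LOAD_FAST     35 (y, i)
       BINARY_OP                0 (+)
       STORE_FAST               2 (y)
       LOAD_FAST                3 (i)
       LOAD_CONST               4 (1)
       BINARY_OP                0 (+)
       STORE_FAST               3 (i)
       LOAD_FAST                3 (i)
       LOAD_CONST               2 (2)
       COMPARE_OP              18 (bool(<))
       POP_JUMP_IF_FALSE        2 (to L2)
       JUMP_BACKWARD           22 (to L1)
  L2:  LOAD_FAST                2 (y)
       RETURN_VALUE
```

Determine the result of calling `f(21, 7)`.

LOAD_FAST_LOAD_FAST b,b → push 7,7. Stack: [7, 7]
BINARY_OP * → 7 * 7 = 49. Stack: [49]
STORE_FAST y → y=49. Stack: []
LOAD_FAST_LOAD_FAST y,a → push 49,21. Stack: [49, 21]
BINARY_OP - → 49 - 21 = 28. Stack: [28]
LOAD_FAST a → push 21. Stack: [28, 21]
BINARY_OP * → 28 * 21 = 588. Stack: [588]
STORE_FAST y → y=588. Stack: []
LOAD_CONST → push 0. Stack: [0]
STORE_FAST i → i=0. Stack: []
LOAD_FAST i → push 0. Stack: [0]
LOAD_CONST → push 2. Stack: [0, 2]
COMPARE_OP bool(<) → 0 vs 2 = True. Stack: [True]
POP_JUMP_IF_FALSE → pop True; no jump. Stack: []
LOAD_FAST y → push 588. Stack: [588]
LOAD_CONST → push 4. Stack: [588, 4]
BINARY_OP + → 588 + 4 = 592. Stack: [592]
STORE_FAST y → y=592. Stack: []
LOAD_FAST_LOAD_FAST y,i → push 592,0. Stack: [592, 0]
BINARY_OP + → 592 + 0 = 592. Stack: [592]
STORE_FAST y → y=592. Stack: []
LOAD_FAST i → push 0. Stack: [0]
LOAD_CONST → push 1. Stack: [0, 1]
BINARY_OP + → 0 + 1 = 1. Stack: [1]
STORE_FAST i → i=1. Stack: []
LOAD_FAST i → push 1. Stack: [1]
LOAD_CONST → push 2. Stack: [1, 2]
COMPARE_OP bool(<) → 1 vs 2 = True. Stack: [True]
POP_JUMP_IF_FALSE → pop True; no jump. Stack: []
LOAD_FAST y → push 592. Stack: [592]
LOAD_CONST → push 4. Stack: [592, 4]
BINARY_OP + → 592 + 4 = 596. Stack: [596]
STORE_FAST y → y=596. Stack: []
LOAD_FAST_LOAD_FAST y,i → push 596,1. Stack: [596, 1]
BINARY_OP + → 596 + 1 = 597. Stack: [597]
STORE_FAST y → y=597. Stack: []
LOAD_FAST i → push 1. Stack: [1]
LOAD_CONST → push 1. Stack: [1, 1]
BINARY_OP + → 1 + 1 = 2. Stack: [2]
STORE_FAST i → i=2. Stack: []
LOAD_FAST i → push 2. Stack: [2]
LOAD_CONST → push 2. Stack: [2, 2]
COMPARE_OP bool(<) → 2 vs 2 = False. Stack: [False]
POP_JUMP_IF_FALSE → pop False; jump. Stack: []
LOAD_FAST y → push 597. Stack: [597]
RETURN_VALUE → return 597.

597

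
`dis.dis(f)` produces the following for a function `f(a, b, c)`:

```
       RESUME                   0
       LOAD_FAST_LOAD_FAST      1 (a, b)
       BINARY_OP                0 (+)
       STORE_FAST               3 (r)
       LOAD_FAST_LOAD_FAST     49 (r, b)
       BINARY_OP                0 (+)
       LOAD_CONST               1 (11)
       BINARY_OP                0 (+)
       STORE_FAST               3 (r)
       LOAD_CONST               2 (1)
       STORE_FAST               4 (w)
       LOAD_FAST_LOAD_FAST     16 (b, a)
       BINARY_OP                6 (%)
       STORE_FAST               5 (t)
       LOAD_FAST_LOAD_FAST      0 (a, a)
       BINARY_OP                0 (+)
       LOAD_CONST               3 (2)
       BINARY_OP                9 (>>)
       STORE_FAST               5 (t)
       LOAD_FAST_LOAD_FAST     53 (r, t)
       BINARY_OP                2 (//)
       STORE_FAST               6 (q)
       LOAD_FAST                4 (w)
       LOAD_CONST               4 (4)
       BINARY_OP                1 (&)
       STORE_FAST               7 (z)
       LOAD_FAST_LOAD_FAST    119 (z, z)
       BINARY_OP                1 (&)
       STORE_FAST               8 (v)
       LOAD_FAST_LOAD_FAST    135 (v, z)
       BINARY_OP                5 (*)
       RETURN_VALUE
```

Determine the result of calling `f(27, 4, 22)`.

LOAD_FAST_LOAD_FAST a,b → push 27,4. Stack: [27, 4]
BINARY_OP + → 27 + 4 = 31. Stack: [31]
STORE_FAST r → r=31. Stack: []
LOAD_FAST_LOAD_FAST r,b → push 31,4. Stack: [31, 4]
BINARY_OP + → 31 + 4 = 35. Stack: [35]
LOAD_CONST → push 11. Stack: [35, 11]
BINARY_OP + → 35 + 11 = 46. Stack: [46]
STORE_FAST r → r=46. Stack: []
LOAD_CONST → push 1. Stack: [1]
STORE_FAST w → w=1. Stack: []
LOAD_FAST_LOAD_FAST b,a → push 4,27. Stack: [4, 27]
BINARY_OP % → 4 % 27 = 4. Stack: [4]
STORE_FAST t → t=4. Stack: []
LOAD_FAST_LOAD_FAST a,a → push 27,27. Stack: [27, 27]
BINARY_OP + → 27 + 27 = 54. Stack: [54]
LOAD_CONST → push 2. Stack: [54, 2]
BINARY_OP >> → 54 >> 2 = 13. Stack: [13]
STORE_FAST t → t=13. Stack: []
LOAD_FAST_LOAD_FAST r,t → push 46,13. Stack: [46, 13]
BINARY_OP // → 46 // 13 = 3. Stack: [3]
STORE_FAST q → q=3. Stack: []
LOAD_FAST w → push 1. Stack: [1]
LOAD_CONST → push 4. Stack: [1, 4]
BINARY_OP & → 1 & 4 = 0. Stack: [0]
STORE_FAST z → z=0. Stack: []
LOAD_FAST_LOAD_FAST z,z → push 0,0. Stack: [0, 0]
BINARY_OP & → 0 & 0 = 0. Stack: [0]
STORE_FAST v → v=0. Stack: []
LOAD_FAST_LOAD_FAST v,z → push 0,0. Stack: [0, 0]
BINARY_OP * → 0 * 0 = 0. Stack: [0]
RETURN_VALUE → return 0.

0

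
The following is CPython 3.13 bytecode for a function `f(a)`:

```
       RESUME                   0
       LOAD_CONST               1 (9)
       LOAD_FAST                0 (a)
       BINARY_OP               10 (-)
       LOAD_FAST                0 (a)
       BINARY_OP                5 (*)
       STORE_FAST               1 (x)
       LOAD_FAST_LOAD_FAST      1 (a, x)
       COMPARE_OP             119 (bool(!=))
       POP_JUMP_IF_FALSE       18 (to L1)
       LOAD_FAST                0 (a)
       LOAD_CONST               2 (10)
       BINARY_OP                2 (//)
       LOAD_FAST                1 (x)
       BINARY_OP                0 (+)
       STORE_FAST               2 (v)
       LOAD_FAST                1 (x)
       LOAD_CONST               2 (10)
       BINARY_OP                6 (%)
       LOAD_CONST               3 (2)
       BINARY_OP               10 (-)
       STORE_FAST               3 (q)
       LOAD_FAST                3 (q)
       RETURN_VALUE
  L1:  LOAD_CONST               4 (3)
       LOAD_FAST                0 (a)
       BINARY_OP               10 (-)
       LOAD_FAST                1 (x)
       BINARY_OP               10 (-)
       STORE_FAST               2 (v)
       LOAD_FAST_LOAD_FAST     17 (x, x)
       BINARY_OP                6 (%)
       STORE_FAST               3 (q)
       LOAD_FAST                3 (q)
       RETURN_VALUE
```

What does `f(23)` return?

6

LOAD_CONST → push 9. Stack: [9]
LOAD_FAST a → push 23. Stack: [9, 23]
BINARY_OP - → 9 - 23 = -14. Stack: [-14]
LOAD_FAST a → push 23. Stack: [-14, 23]
BINARY_OP * → -14 * 23 = -322. Stack: [-322]
STORE_FAST x → x=-322. Stack: []
LOAD_FAST_LOAD_FAST a,x → push 23,-322. Stack: [23, -322]
COMPARE_OP bool(!=) → 23 vs -322 = True. Stack: [True]
POP_JUMP_IF_FALSE → pop True; no jump. Stack: []
LOAD_FAST a → push 23. Stack: [23]
LOAD_CONST → push 10. Stack: [23, 10]
BINARY_OP // → 23 // 10 = 2. Stack: [2]
LOAD_FAST x → push -322. Stack: [2, -322]
BINARY_OP + → 2 + -322 = -320. Stack: [-320]
STORE_FAST v → v=-320. Stack: []
LOAD_FAST x → push -322. Stack: [-322]
LOAD_CONST → push 10. Stack: [-322, 10]
BINARY_OP % → -322 % 10 = 8. Stack: [8]
LOAD_CONST → push 2. Stack: [8, 2]
BINARY_OP - → 8 - 2 = 6. Stack: [6]
STORE_FAST q → q=6. Stack: []
LOAD_FAST q → push 6. Stack: [6]
RETURN_VALUE → return 6.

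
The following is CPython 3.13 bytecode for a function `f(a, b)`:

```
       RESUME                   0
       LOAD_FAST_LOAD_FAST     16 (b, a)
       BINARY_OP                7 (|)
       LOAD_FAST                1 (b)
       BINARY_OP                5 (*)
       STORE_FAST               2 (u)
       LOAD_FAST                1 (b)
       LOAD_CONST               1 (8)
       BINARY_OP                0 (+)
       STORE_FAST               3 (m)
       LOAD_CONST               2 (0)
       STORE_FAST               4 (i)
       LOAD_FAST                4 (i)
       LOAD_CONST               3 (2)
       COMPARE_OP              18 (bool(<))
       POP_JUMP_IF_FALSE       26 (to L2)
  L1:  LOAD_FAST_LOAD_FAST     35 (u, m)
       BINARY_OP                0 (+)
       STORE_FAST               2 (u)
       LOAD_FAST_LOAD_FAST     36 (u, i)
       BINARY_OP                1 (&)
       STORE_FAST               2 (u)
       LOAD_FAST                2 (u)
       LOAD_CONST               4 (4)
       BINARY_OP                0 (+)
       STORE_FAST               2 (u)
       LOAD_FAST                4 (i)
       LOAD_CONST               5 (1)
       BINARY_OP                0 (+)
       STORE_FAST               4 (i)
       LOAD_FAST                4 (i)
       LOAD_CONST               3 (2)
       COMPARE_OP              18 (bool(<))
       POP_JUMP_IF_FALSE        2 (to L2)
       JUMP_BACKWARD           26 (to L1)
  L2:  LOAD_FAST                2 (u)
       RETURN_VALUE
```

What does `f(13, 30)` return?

4

LOAD_FAST_LOAD_FAST b,a → push 30,13. Stack: [30, 13]
BINARY_OP | → 30 | 13 = 31. Stack: [31]
LOAD_FAST b → push 30. Stack: [31, 30]
BINARY_OP * → 31 * 30 = 930. Stack: [930]
STORE_FAST u → u=930. Stack: []
LOAD_FAST b → push 30. Stack: [30]
LOAD_CONST → push 8. Stack: [30, 8]
BINARY_OP + → 30 + 8 = 38. Stack: [38]
STORE_FAST m → m=38. Stack: []
LOAD_CONST → push 0. Stack: [0]
STORE_FAST i → i=0. Stack: []
LOAD_FAST i → push 0. Stack: [0]
LOAD_CONST → push 2. Stack: [0, 2]
COMPARE_OP bool(<) → 0 vs 2 = True. Stack: [True]
POP_JUMP_IF_FALSE → pop True; no jump. Stack: []
LOAD_FAST_LOAD_FAST u,m → push 930,38. Stack: [930, 38]
BINARY_OP + → 930 + 38 = 968. Stack: [968]
STORE_FAST u → u=968. Stack: []
LOAD_FAST_LOAD_FAST u,i → push 968,0. Stack: [968, 0]
BINARY_OP & → 968 & 0 = 0. Stack: [0]
STORE_FAST u → u=0. Stack: []
LOAD_FAST u → push 0. Stack: [0]
LOAD_CONST → push 4. Stack: [0, 4]
BINARY_OP + → 0 + 4 = 4. Stack: [4]
STORE_FAST u → u=4. Stack: []
LOAD_FAST i → push 0. Stack: [0]
LOAD_CONST → push 1. Stack: [0, 1]
BINARY_OP + → 0 + 1 = 1. Stack: [1]
STORE_FAST i → i=1. Stack: []
LOAD_FAST i → push 1. Stack: [1]
LOAD_CONST → push 2. Stack: [1, 2]
COMPARE_OP bool(<) → 1 vs 2 = True. Stack: [True]
POP_JUMP_IF_FALSE → pop True; no jump. Stack: []
LOAD_FAST_LOAD_FAST u,m → push 4,38. Stack: [4, 38]
BINARY_OP + → 4 + 38 = 42. Stack: [42]
STORE_FAST u → u=42. Stack: []
LOAD_FAST_LOAD_FAST u,i → push 42,1. Stack: [42, 1]
BINARY_OP & → 42 & 1 = 0. Stack: [0]
STORE_FAST u → u=0. Stack: []
LOAD_FAST u → push 0. Stack: [0]
LOAD_CONST → push 4. Stack: [0, 4]
BINARY_OP + → 0 + 4 = 4. Stack: [4]
STORE_FAST u → u=4. Stack: []
LOAD_FAST i → push 1. Stack: [1]
LOAD_CONST → push 1. Stack: [1, 1]
BINARY_OP + → 1 + 1 = 2. Stack: [2]
STORE_FAST i → i=2. Stack: []
LOAD_FAST i → push 2. Stack: [2]
LOAD_CONST → push 2. Stack: [2, 2]
COMPARE_OP bool(<) → 2 vs 2 = False. Stack: [False]
POP_JUMP_IF_FALSE → pop False; jump. Stack: []
LOAD_FAST u → push 4. Stack: [4]
RETURN_VALUE → return 4.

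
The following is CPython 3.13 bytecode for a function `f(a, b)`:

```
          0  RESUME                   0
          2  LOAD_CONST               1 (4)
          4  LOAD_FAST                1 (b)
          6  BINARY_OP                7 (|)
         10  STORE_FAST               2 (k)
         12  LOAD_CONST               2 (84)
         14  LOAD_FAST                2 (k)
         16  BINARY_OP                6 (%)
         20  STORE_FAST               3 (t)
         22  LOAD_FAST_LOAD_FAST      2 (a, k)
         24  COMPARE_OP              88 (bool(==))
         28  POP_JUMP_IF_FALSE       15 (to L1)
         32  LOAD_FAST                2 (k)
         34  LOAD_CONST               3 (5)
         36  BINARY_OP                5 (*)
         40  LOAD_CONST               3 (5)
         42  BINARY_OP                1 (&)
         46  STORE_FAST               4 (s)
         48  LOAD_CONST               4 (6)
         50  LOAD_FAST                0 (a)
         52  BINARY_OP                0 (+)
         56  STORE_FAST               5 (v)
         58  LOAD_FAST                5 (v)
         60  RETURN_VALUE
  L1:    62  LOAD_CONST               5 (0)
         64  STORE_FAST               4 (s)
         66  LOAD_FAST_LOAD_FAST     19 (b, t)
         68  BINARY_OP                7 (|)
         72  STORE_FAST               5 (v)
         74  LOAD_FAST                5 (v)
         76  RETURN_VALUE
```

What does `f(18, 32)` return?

44

LOAD_CONST → push 4. Stack: [4]
LOAD_FAST b → push 32. Stack: [4, 32]
BINARY_OP | → 4 | 32 = 36. Stack: [36]
STORE_FAST k → k=36. Stack: []
LOAD_CONST → push 84. Stack: [84]
LOAD_FAST k → push 36. Stack: [84, 36]
BINARY_OP % → 84 % 36 = 12. Stack: [12]
STORE_FAST t → t=12. Stack: []
LOAD_FAST_LOAD_FAST a,k → push 18,36. Stack: [18, 36]
COMPARE_OP bool(==) → 18 vs 36 = False. Stack: [False]
POP_JUMP_IF_FALSE → pop False; jump. Stack: []
LOAD_CONST → push 0. Stack: [0]
STORE_FAST s → s=0. Stack: []
LOAD_FAST_LOAD_FAST b,t → push 32,12. Stack: [32, 12]
BINARY_OP | → 32 | 12 = 44. Stack: [44]
STORE_FAST v → v=44. Stack: []
LOAD_FAST v → push 44. Stack: [44]
RETURN_VALUE → return 44.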